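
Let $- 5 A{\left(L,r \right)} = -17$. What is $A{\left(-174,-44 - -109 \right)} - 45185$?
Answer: $- \frac{225908}{5} \approx -45182.0$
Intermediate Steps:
$A{\left(L,r \right)} = \frac{17}{5}$ ($A{\left(L,r \right)} = \left(- \frac{1}{5}\right) \left(-17\right) = \frac{17}{5}$)
$A{\left(-174,-44 - -109 \right)} - 45185 = \frac{17}{5} - 45185 = - \frac{225908}{5}$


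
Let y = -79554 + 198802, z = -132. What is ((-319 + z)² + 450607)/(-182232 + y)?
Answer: -81751/7873 ≈ -10.384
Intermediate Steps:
y = 119248
((-319 + z)² + 450607)/(-182232 + y) = ((-319 - 132)² + 450607)/(-182232 + 119248) = ((-451)² + 450607)/(-62984) = (203401 + 450607)*(-1/62984) = 654008*(-1/62984) = -81751/7873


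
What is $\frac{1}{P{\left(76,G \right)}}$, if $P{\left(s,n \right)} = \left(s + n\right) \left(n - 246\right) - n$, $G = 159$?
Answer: $- \frac{1}{20604} \approx -4.8534 \cdot 10^{-5}$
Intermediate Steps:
$P{\left(s,n \right)} = - n + \left(-246 + n\right) \left(n + s\right)$ ($P{\left(s,n \right)} = \left(n + s\right) \left(-246 + n\right) - n = \left(-246 + n\right) \left(n + s\right) - n = - n + \left(-246 + n\right) \left(n + s\right)$)
$\frac{1}{P{\left(76,G \right)}} = \frac{1}{159^{2} - 39273 - 18696 + 159 \cdot 76} = \frac{1}{25281 - 39273 - 18696 + 12084} = \frac{1}{-20604} = - \frac{1}{20604}$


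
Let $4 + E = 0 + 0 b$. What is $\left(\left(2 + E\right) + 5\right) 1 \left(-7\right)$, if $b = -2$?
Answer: $-21$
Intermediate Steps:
$E = -4$ ($E = -4 + \left(0 + 0 \left(-2\right)\right) = -4 + \left(0 + 0\right) = -4 + 0 = -4$)
$\left(\left(2 + E\right) + 5\right) 1 \left(-7\right) = \left(\left(2 - 4\right) + 5\right) 1 \left(-7\right) = \left(-2 + 5\right) 1 \left(-7\right) = 3 \cdot 1 \left(-7\right) = 3 \left(-7\right) = -21$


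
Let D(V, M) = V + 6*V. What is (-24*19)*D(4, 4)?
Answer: -12768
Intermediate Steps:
D(V, M) = 7*V
(-24*19)*D(4, 4) = (-24*19)*(7*4) = -456*28 = -12768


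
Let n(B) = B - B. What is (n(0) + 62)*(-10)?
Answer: -620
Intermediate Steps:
n(B) = 0
(n(0) + 62)*(-10) = (0 + 62)*(-10) = 62*(-10) = -620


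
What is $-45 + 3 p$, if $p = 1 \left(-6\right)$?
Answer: $-63$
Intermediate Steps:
$p = -6$
$-45 + 3 p = -45 + 3 \left(-6\right) = -45 - 18 = -63$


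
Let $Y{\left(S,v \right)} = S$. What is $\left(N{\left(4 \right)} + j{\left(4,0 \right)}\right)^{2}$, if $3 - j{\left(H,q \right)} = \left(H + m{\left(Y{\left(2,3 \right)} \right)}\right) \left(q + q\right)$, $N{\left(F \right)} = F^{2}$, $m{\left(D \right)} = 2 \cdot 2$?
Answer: $361$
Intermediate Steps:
$m{\left(D \right)} = 4$
$j{\left(H,q \right)} = 3 - 2 q \left(4 + H\right)$ ($j{\left(H,q \right)} = 3 - \left(H + 4\right) \left(q + q\right) = 3 - \left(4 + H\right) 2 q = 3 - 2 q \left(4 + H\right)$)
$\left(N{\left(4 \right)} + j{\left(4,0 \right)}\right)^{2} = \left(4^{2} - \left(-3 + 8 \cdot 0\right)\right)^{2} = \left(16 + \left(3 + 0 + 0\right)\right)^{2} = \left(16 + 3\right)^{2} = 19^{2} = 361$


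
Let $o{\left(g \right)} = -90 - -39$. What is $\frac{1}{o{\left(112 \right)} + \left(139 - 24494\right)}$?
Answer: $- \frac{1}{24406} \approx -4.0974 \cdot 10^{-5}$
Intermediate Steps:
$o{\left(g \right)} = -51$ ($o{\left(g \right)} = -90 + 39 = -51$)
$\frac{1}{o{\left(112 \right)} + \left(139 - 24494\right)} = \frac{1}{-51 + \left(139 - 24494\right)} = \frac{1}{-51 - 24355} = \frac{1}{-24406} = - \frac{1}{24406}$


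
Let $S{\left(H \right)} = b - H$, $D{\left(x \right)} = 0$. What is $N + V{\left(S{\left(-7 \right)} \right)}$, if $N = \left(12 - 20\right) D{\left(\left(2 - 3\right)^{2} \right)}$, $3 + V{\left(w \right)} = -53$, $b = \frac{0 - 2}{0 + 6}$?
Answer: $-56$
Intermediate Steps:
$b = - \frac{1}{3}$ ($b = - \frac{2}{6} = \left(-2\right) \frac{1}{6} = - \frac{1}{3} \approx -0.33333$)
$S{\left(H \right)} = - \frac{1}{3} - H$
$V{\left(w \right)} = -56$ ($V{\left(w \right)} = -3 - 53 = -56$)
$N = 0$ ($N = \left(12 - 20\right) 0 = \left(-8\right) 0 = 0$)
$N + V{\left(S{\left(-7 \right)} \right)} = 0 - 56 = -56$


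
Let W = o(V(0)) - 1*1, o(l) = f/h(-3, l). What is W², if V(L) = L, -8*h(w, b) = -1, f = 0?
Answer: 1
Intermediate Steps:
h(w, b) = ⅛ (h(w, b) = -⅛*(-1) = ⅛)
o(l) = 0 (o(l) = 0/(⅛) = 0*8 = 0)
W = -1 (W = 0 - 1*1 = 0 - 1 = -1)
W² = (-1)² = 1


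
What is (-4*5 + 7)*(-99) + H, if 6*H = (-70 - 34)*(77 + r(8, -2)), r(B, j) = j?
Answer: -13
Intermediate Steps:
H = -1300 (H = ((-70 - 34)*(77 - 2))/6 = (-104*75)/6 = (⅙)*(-7800) = -1300)
(-4*5 + 7)*(-99) + H = (-4*5 + 7)*(-99) - 1300 = (-20 + 7)*(-99) - 1300 = -13*(-99) - 1300 = 1287 - 1300 = -13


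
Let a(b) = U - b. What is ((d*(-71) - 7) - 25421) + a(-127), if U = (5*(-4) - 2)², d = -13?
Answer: -23894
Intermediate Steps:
U = 484 (U = (-20 - 2)² = (-22)² = 484)
a(b) = 484 - b
((d*(-71) - 7) - 25421) + a(-127) = ((-13*(-71) - 7) - 25421) + (484 - 1*(-127)) = ((923 - 7) - 25421) + (484 + 127) = (916 - 25421) + 611 = -24505 + 611 = -23894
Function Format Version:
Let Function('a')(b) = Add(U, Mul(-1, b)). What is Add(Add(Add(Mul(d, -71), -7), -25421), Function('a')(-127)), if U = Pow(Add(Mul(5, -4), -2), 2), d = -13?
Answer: -23894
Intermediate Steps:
U = 484 (U = Pow(Add(-20, -2), 2) = Pow(-22, 2) = 484)
Function('a')(b) = Add(484, Mul(-1, b))
Add(Add(Add(Mul(d, -71), -7), -25421), Function('a')(-127)) = Add(Add(Add(Mul(-13, -71), -7), -25421), Add(484, Mul(-1, -127))) = Add(Add(Add(923, -7), -25421), Add(484, 127)) = Add(Add(916, -25421), 611) = Add(-24505, 611) = -23894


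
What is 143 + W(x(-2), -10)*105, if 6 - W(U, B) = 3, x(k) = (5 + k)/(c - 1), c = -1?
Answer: 458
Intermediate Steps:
x(k) = -5/2 - k/2 (x(k) = (5 + k)/(-1 - 1) = (5 + k)/(-2) = (5 + k)*(-½) = -5/2 - k/2)
W(U, B) = 3 (W(U, B) = 6 - 1*3 = 6 - 3 = 3)
143 + W(x(-2), -10)*105 = 143 + 3*105 = 143 + 315 = 458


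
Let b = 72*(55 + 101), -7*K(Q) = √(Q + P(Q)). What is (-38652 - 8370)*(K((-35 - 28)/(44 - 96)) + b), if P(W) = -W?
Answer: -528151104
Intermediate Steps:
K(Q) = 0 (K(Q) = -√(Q - Q)/7 = -√0/7 = -⅐*0 = 0)
b = 11232 (b = 72*156 = 11232)
(-38652 - 8370)*(K((-35 - 28)/(44 - 96)) + b) = (-38652 - 8370)*(0 + 11232) = -47022*11232 = -528151104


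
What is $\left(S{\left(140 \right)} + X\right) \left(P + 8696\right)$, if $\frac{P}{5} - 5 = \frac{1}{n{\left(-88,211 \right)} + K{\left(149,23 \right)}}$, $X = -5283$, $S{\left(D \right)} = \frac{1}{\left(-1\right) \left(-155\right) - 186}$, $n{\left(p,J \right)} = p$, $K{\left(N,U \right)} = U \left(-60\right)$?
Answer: $- \frac{1048352012201}{22754} \approx -4.6073 \cdot 10^{7}$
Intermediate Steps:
$K{\left(N,U \right)} = - 60 U$
$S{\left(D \right)} = - \frac{1}{31}$ ($S{\left(D \right)} = \frac{1}{155 - 186} = \frac{1}{-31} = - \frac{1}{31}$)
$P = \frac{36695}{1468}$ ($P = 25 + \frac{5}{-88 - 1380} = 25 + \frac{5}{-1468} = 25 + 5 \left(- \frac{1}{1468}\right) = 25 - \frac{5}{1468} = \frac{36695}{1468} \approx 24.997$)
$\left(S{\left(140 \right)} + X\right) \left(P + 8696\right) = \left(- \frac{1}{31} - 5283\right) \left(\frac{36695}{1468} + 8696\right) = \left(- \frac{163774}{31}\right) \frac{12802423}{1468} = - \frac{1048352012201}{22754}$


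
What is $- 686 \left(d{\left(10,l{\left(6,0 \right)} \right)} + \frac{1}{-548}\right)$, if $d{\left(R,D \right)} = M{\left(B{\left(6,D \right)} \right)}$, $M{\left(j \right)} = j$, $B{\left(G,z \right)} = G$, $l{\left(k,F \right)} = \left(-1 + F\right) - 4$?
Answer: $- \frac{1127441}{274} \approx -4114.8$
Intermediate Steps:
$l{\left(k,F \right)} = -5 + F$
$d{\left(R,D \right)} = 6$
$- 686 \left(d{\left(10,l{\left(6,0 \right)} \right)} + \frac{1}{-548}\right) = - 686 \left(6 + \frac{1}{-548}\right) = - 686 \left(6 - \frac{1}{548}\right) = \left(-686\right) \frac{3287}{548} = - \frac{1127441}{274}$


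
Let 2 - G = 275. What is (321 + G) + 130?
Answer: 178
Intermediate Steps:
G = -273 (G = 2 - 1*275 = 2 - 275 = -273)
(321 + G) + 130 = (321 - 273) + 130 = 48 + 130 = 178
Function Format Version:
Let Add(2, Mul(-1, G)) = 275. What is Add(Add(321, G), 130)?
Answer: 178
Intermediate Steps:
G = -273 (G = Add(2, Mul(-1, 275)) = Add(2, -275) = -273)
Add(Add(321, G), 130) = Add(Add(321, -273), 130) = Add(48, 130) = 178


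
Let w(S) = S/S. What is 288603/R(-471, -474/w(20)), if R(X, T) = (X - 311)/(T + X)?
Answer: 272729835/782 ≈ 3.4876e+5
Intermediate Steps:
w(S) = 1
R(X, T) = (-311 + X)/(T + X)
288603/R(-471, -474/w(20)) = 288603/(((-311 - 471)/(-474/1 - 471))) = 288603/((-782/(-474*1 - 471))) = 288603/((-782/(-474 - 471))) = 288603/((-782/(-945))) = 288603/((-1/945*(-782))) = 288603/(782/945) = 288603*(945/782) = 272729835/782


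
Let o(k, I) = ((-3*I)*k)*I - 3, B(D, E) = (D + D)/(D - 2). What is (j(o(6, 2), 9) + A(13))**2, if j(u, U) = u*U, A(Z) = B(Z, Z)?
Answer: 54745201/121 ≈ 4.5244e+5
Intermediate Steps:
B(D, E) = 2*D/(-2 + D) (B(D, E) = (2*D)/(-2 + D) = 2*D/(-2 + D))
o(k, I) = -3 - 3*k*I**2 (o(k, I) = (-3*I*k)*I - 3 = -3*k*I**2 - 3 = -3 - 3*k*I**2)
A(Z) = 2*Z/(-2 + Z)
j(u, U) = U*u
(j(o(6, 2), 9) + A(13))**2 = (9*(-3 - 3*6*2**2) + 2*13/(-2 + 13))**2 = (9*(-3 - 3*6*4) + 2*13/11)**2 = (9*(-3 - 72) + 2*13*(1/11))**2 = (9*(-75) + 26/11)**2 = (-675 + 26/11)**2 = (-7399/11)**2 = 54745201/121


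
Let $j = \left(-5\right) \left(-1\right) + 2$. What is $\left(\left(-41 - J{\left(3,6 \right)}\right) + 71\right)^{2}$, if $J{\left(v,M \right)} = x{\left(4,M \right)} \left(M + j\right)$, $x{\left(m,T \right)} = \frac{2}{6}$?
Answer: $\frac{5929}{9} \approx 658.78$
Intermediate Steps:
$j = 7$ ($j = 5 + 2 = 7$)
$x{\left(m,T \right)} = \frac{1}{3}$ ($x{\left(m,T \right)} = 2 \cdot \frac{1}{6} = \frac{1}{3}$)
$J{\left(v,M \right)} = \frac{7}{3} + \frac{M}{3}$ ($J{\left(v,M \right)} = \frac{M + 7}{3} = \frac{7 + M}{3} = \frac{7}{3} + \frac{M}{3}$)
$\left(\left(-41 - J{\left(3,6 \right)}\right) + 71\right)^{2} = \left(\left(-41 - \left(\frac{7}{3} + \frac{1}{3} \cdot 6\right)\right) + 71\right)^{2} = \left(\left(-41 - \left(\frac{7}{3} + 2\right)\right) + 71\right)^{2} = \left(\left(-41 - \frac{13}{3}\right) + 71\right)^{2} = \left(- \frac{136}{3} + 71\right)^{2} = \left(\frac{77}{3}\right)^{2} = \frac{5929}{9}$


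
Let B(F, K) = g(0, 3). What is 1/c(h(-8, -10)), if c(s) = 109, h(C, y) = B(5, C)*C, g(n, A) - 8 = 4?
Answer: 1/109 ≈ 0.0091743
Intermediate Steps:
g(n, A) = 12 (g(n, A) = 8 + 4 = 12)
B(F, K) = 12
h(C, y) = 12*C
1/c(h(-8, -10)) = 1/109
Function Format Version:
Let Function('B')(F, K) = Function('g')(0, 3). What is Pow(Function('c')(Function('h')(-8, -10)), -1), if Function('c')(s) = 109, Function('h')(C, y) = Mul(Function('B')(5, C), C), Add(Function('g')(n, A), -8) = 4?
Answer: Rational(1, 109) ≈ 0.0091743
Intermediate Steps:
Function('g')(n, A) = 12 (Function('g')(n, A) = Add(8, 4) = 12)
Function('B')(F, K) = 12
Function('h')(C, y) = Mul(12, C)
Pow(Function('c')(Function('h')(-8, -10)), -1) = Pow(109, -1) = Rational(1, 109)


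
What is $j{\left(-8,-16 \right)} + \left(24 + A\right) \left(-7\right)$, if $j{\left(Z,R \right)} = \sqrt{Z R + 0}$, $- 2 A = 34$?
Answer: $-49 + 8 \sqrt{2} \approx -37.686$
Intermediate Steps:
$A = -17$ ($A = \left(- \frac{1}{2}\right) 34 = -17$)
$j{\left(Z,R \right)} = \sqrt{R Z}$ ($j{\left(Z,R \right)} = \sqrt{R Z + 0} = \sqrt{R Z}$)
$j{\left(-8,-16 \right)} + \left(24 + A\right) \left(-7\right) = \sqrt{\left(-16\right) \left(-8\right)} + \left(24 - 17\right) \left(-7\right) = \sqrt{128} + 7 \left(-7\right) = 8 \sqrt{2} - 49 = -49 + 8 \sqrt{2}$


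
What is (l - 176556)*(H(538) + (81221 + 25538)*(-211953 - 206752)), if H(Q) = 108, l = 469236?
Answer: -13082950238555160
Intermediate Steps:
(l - 176556)*(H(538) + (81221 + 25538)*(-211953 - 206752)) = (469236 - 176556)*(108 + (81221 + 25538)*(-211953 - 206752)) = 292680*(108 + 106759*(-418705)) = 292680*(108 - 44700527095) = 292680*(-44700526987) = -13082950238555160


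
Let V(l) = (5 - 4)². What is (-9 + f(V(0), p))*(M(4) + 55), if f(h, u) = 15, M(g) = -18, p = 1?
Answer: 222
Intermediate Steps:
V(l) = 1 (V(l) = 1² = 1)
(-9 + f(V(0), p))*(M(4) + 55) = (-9 + 15)*(-18 + 55) = 6*37 = 222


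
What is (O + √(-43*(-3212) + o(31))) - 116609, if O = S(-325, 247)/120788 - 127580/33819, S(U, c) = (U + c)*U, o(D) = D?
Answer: -238177040980469/2042464686 + √138147 ≈ -1.1624e+5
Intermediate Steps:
S(U, c) = U*(U + c)
O = -7276410695/2042464686 (O = -325*(-325 + 247)/120788 - 127580/33819 = -325*(-78)*(1/120788) - 127580*1/33819 = 25350*(1/120788) - 127580/33819 = 12675/60394 - 127580/33819 = -7276410695/2042464686 ≈ -3.5626)
(O + √(-43*(-3212) + o(31))) - 116609 = (-7276410695/2042464686 + √(-43*(-3212) + 31)) - 116609 = (-7276410695/2042464686 + √(138116 + 31)) - 116609 = (-7276410695/2042464686 + √138147) - 116609 = -238177040980469/2042464686 + √138147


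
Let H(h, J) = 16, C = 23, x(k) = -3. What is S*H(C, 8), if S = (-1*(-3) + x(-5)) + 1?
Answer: 16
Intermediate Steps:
S = 1 (S = (-1*(-3) - 3) + 1 = (3 - 3) + 1 = 0 + 1 = 1)
S*H(C, 8) = 1*16 = 16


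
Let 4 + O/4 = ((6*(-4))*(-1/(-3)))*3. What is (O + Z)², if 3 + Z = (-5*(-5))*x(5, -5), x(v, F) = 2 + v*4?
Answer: 189225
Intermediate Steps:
x(v, F) = 2 + 4*v
O = -112 (O = -16 + 4*(((6*(-4))*(-1/(-3)))*3) = -16 + 4*(-(-24)*(-1)/3*3) = -16 + 4*(-24*⅓*3) = -16 + 4*(-8*3) = -16 + 4*(-24) = -16 - 96 = -112)
Z = 547 (Z = -3 + (-5*(-5))*(2 + 4*5) = -3 + 25*(2 + 20) = -3 + 25*22 = -3 + 550 = 547)
(O + Z)² = (-112 + 547)² = 435² = 189225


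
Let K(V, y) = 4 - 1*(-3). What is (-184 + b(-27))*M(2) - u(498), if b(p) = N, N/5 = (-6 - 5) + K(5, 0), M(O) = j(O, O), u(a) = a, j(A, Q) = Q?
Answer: -906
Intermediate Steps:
K(V, y) = 7 (K(V, y) = 4 + 3 = 7)
M(O) = O
N = -20 (N = 5*((-6 - 5) + 7) = 5*(-11 + 7) = 5*(-4) = -20)
b(p) = -20
(-184 + b(-27))*M(2) - u(498) = (-184 - 20)*2 - 1*498 = -204*2 - 498 = -408 - 498 = -906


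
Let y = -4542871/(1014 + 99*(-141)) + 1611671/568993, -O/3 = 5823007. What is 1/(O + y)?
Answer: -7365614385/128667466644587087 ≈ -5.7245e-8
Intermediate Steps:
O = -17469021 (O = -3*5823007 = -17469021)
y = 2605724879998/7365614385 (y = -4542871/(1014 - 13959) + 1611671*(1/568993) = -4542871/(-12945) + 1611671/568993 = -4542871*(-1/12945) + 1611671/568993 = 4542871/12945 + 1611671/568993 = 2605724879998/7365614385 ≈ 353.77)
1/(O + y) = 1/(-17469021 + 2605724879998/7365614385) = 1/(-128667466644587087/7365614385) = -7365614385/128667466644587087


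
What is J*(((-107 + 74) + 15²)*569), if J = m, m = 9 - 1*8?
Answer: 109248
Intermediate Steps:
m = 1 (m = 9 - 8 = 1)
J = 1
J*(((-107 + 74) + 15²)*569) = 1*(((-107 + 74) + 15²)*569) = 1*((-33 + 225)*569) = 1*(192*569) = 1*109248 = 109248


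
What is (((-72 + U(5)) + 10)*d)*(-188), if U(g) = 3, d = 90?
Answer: 998280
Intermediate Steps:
(((-72 + U(5)) + 10)*d)*(-188) = (((-72 + 3) + 10)*90)*(-188) = ((-69 + 10)*90)*(-188) = -59*90*(-188) = -5310*(-188) = 998280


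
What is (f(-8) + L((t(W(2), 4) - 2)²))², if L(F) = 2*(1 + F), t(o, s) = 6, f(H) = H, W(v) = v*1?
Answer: 676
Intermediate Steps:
W(v) = v
L(F) = 2 + 2*F
(f(-8) + L((t(W(2), 4) - 2)²))² = (-8 + (2 + 2*(6 - 2)²))² = (-8 + (2 + 2*4²))² = (-8 + (2 + 2*16))² = (-8 + (2 + 32))² = (-8 + 34)² = 26² = 676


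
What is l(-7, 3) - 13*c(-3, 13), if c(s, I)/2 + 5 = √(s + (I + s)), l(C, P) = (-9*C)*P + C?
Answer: 312 - 26*√7 ≈ 243.21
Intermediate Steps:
l(C, P) = C - 9*C*P (l(C, P) = -9*C*P + C = C - 9*C*P)
c(s, I) = -10 + 2*√(I + 2*s) (c(s, I) = -10 + 2*√(s + (I + s)) = -10 + 2*√(I + 2*s))
l(-7, 3) - 13*c(-3, 13) = -7*(1 - 9*3) - 13*(-10 + 2*√(13 + 2*(-3))) = -7*(1 - 27) - 13*(-10 + 2*√(13 - 6)) = -7*(-26) - 13*(-10 + 2*√7) = 182 + (130 - 26*√7) = 312 - 26*√7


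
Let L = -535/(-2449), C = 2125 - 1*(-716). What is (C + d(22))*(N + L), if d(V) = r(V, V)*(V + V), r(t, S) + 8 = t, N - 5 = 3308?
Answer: 28050346904/2449 ≈ 1.1454e+7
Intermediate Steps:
N = 3313 (N = 5 + 3308 = 3313)
r(t, S) = -8 + t
C = 2841 (C = 2125 + 716 = 2841)
L = 535/2449 (L = -535*(-1/2449) = 535/2449 ≈ 0.21846)
d(V) = 2*V*(-8 + V) (d(V) = (-8 + V)*(V + V) = (-8 + V)*(2*V) = 2*V*(-8 + V))
(C + d(22))*(N + L) = (2841 + 2*22*(-8 + 22))*(3313 + 535/2449) = (2841 + 2*22*14)*(8114072/2449) = (2841 + 616)*(8114072/2449) = 3457*(8114072/2449) = 28050346904/2449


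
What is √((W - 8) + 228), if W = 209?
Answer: √429 ≈ 20.712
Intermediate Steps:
√((W - 8) + 228) = √((209 - 8) + 228) = √(201 + 228) = √429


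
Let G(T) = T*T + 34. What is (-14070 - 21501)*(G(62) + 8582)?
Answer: -443214660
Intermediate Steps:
G(T) = 34 + T² (G(T) = T² + 34 = 34 + T²)
(-14070 - 21501)*(G(62) + 8582) = (-14070 - 21501)*((34 + 62²) + 8582) = -35571*((34 + 3844) + 8582) = -35571*(3878 + 8582) = -35571*12460 = -443214660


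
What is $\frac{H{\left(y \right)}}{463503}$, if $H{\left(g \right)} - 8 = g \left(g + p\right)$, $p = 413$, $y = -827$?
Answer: $\frac{342386}{463503} \approx 0.73869$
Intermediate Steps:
$H{\left(g \right)} = 8 + g \left(413 + g\right)$ ($H{\left(g \right)} = 8 + g \left(g + 413\right) = 8 + g \left(413 + g\right)$)
$\frac{H{\left(y \right)}}{463503} = \frac{8 + \left(-827\right)^{2} + 413 \left(-827\right)}{463503} = \left(8 + 683929 - 341551\right) \frac{1}{463503} = 342386 \cdot \frac{1}{463503} = \frac{342386}{463503}$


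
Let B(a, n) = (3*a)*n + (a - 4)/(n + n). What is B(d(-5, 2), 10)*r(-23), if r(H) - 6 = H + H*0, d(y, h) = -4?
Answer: 10234/5 ≈ 2046.8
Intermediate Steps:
B(a, n) = (-4 + a)/(2*n) + 3*a*n (B(a, n) = 3*a*n + (-4 + a)/((2*n)) = 3*a*n + (-4 + a)*(1/(2*n)) = 3*a*n + (-4 + a)/(2*n) = (-4 + a)/(2*n) + 3*a*n)
r(H) = 6 + H (r(H) = 6 + (H + H*0) = 6 + (H + 0) = 6 + H)
B(d(-5, 2), 10)*r(-23) = ((½)*(-4 - 4 + 6*(-4)*10²)/10)*(6 - 23) = ((½)*(⅒)*(-4 - 4 + 6*(-4)*100))*(-17) = ((½)*(⅒)*(-4 - 4 - 2400))*(-17) = ((½)*(⅒)*(-2408))*(-17) = -602/5*(-17) = 10234/5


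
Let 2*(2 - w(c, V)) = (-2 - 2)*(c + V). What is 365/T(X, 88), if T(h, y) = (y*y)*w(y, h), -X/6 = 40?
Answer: -365/2338688 ≈ -0.00015607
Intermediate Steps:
w(c, V) = 2 + 2*V + 2*c (w(c, V) = 2 - (-2 - 2)*(c + V)/2 = 2 - (-2)*(V + c) = 2 - (-4*V - 4*c)/2 = 2 + (2*V + 2*c) = 2 + 2*V + 2*c)
X = -240 (X = -6*40 = -240)
T(h, y) = y**2*(2 + 2*h + 2*y) (T(h, y) = (y*y)*(2 + 2*h + 2*y) = y**2*(2 + 2*h + 2*y))
365/T(X, 88) = 365/((2*88**2*(1 - 240 + 88))) = 365/((2*7744*(-151))) = 365/(-2338688) = 365*(-1/2338688) = -365/2338688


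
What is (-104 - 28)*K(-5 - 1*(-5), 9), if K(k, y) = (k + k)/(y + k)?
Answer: 0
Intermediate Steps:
K(k, y) = 2*k/(k + y) (K(k, y) = (2*k)/(k + y) = 2*k/(k + y))
(-104 - 28)*K(-5 - 1*(-5), 9) = (-104 - 28)*(2*(-5 - 1*(-5))/((-5 - 1*(-5)) + 9)) = -264*(-5 + 5)/((-5 + 5) + 9) = -264*0/(0 + 9) = -264*0/9 = -132*0 = 0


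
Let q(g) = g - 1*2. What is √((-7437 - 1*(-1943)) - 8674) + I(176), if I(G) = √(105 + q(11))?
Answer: √114 + 2*I*√3542 ≈ 10.677 + 119.03*I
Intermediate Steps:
q(g) = -2 + g (q(g) = g - 2 = -2 + g)
I(G) = √114 (I(G) = √(105 + (-2 + 11)) = √(105 + 9) = √114)
√((-7437 - 1*(-1943)) - 8674) + I(176) = √((-7437 - 1*(-1943)) - 8674) + √114 = √((-7437 + 1943) - 8674) + √114 = √(-5494 - 8674) + √114 = √(-14168) + √114 = 2*I*√3542 + √114 = √114 + 2*I*√3542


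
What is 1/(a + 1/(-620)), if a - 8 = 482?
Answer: 620/303799 ≈ 0.0020408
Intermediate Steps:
a = 490 (a = 8 + 482 = 490)
1/(a + 1/(-620)) = 1/(490 + 1/(-620)) = 1/(490 - 1/620) = 1/(303799/620) = 620/303799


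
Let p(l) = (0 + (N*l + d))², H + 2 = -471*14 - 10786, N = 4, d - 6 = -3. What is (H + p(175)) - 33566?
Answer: 443261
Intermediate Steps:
d = 3 (d = 6 - 3 = 3)
H = -17382 (H = -2 + (-471*14 - 10786) = -2 + (-6594 - 10786) = -2 - 17380 = -17382)
p(l) = (3 + 4*l)² (p(l) = (0 + (4*l + 3))² = (0 + (3 + 4*l))² = (3 + 4*l)²)
(H + p(175)) - 33566 = (-17382 + (3 + 4*175)²) - 33566 = (-17382 + (3 + 700)²) - 33566 = (-17382 + 703²) - 33566 = (-17382 + 494209) - 33566 = 476827 - 33566 = 443261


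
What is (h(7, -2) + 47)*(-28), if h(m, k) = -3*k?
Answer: -1484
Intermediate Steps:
(h(7, -2) + 47)*(-28) = (-3*(-2) + 47)*(-28) = (6 + 47)*(-28) = 53*(-28) = -1484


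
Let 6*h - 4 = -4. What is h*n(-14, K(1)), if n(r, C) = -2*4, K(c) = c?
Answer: 0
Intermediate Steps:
n(r, C) = -8
h = 0 (h = ⅔ + (⅙)*(-4) = ⅔ - ⅔ = 0)
h*n(-14, K(1)) = 0*(-8) = 0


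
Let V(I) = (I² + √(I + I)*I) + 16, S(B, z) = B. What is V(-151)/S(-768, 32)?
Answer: -22817/768 + 151*I*√302/768 ≈ -29.71 + 3.4168*I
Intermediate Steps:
V(I) = 16 + I² + √2*I^(3/2) (V(I) = (I² + √(2*I)*I) + 16 = (I² + (√2*√I)*I) + 16 = (I² + √2*I^(3/2)) + 16 = 16 + I² + √2*I^(3/2))
V(-151)/S(-768, 32) = (16 + (-151)² + √2*(-151)^(3/2))/(-768) = (16 + 22801 + √2*(-151*I*√151))*(-1/768) = (16 + 22801 - 151*I*√302)*(-1/768) = (22817 - 151*I*√302)*(-1/768) = -22817/768 + 151*I*√302/768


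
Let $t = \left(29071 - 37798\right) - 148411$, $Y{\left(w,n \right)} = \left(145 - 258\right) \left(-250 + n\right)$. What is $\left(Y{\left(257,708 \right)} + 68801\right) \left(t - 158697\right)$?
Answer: $-5384039245$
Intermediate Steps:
$Y{\left(w,n \right)} = 28250 - 113 n$ ($Y{\left(w,n \right)} = - 113 \left(-250 + n\right) = 28250 - 113 n$)
$t = -157138$ ($t = -8727 - 148411 = -157138$)
$\left(Y{\left(257,708 \right)} + 68801\right) \left(t - 158697\right) = \left(\left(28250 - 80004\right) + 68801\right) \left(-157138 - 158697\right) = \left(\left(28250 - 80004\right) + 68801\right) \left(-315835\right) = \left(-51754 + 68801\right) \left(-315835\right) = 17047 \left(-315835\right) = -5384039245$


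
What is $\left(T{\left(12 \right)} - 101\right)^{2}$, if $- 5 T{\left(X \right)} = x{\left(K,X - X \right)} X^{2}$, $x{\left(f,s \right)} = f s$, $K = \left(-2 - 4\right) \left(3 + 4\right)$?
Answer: $10201$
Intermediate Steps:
$K = -42$ ($K = \left(-6\right) 7 = -42$)
$T{\left(X \right)} = 0$ ($T{\left(X \right)} = - \frac{- 42 \left(X - X\right) X^{2}}{5} = - \frac{\left(-42\right) 0 X^{2}}{5} = - \frac{0 X^{2}}{5} = \left(- \frac{1}{5}\right) 0 = 0$)
$\left(T{\left(12 \right)} - 101\right)^{2} = \left(0 - 101\right)^{2} = \left(-101\right)^{2} = 10201$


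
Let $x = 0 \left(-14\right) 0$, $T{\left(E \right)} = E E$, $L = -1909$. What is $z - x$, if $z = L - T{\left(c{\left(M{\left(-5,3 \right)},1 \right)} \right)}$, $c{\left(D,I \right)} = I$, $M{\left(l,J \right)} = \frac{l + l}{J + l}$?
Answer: $-1910$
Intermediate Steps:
$M{\left(l,J \right)} = \frac{2 l}{J + l}$
$T{\left(E \right)} = E^{2}$
$x = 0$ ($x = 0 \cdot 0 = 0$)
$z = -1910$ ($z = -1909 - 1^{2} = -1909 - 1 = -1910$)
$z - x = -1910 - 0 = -1910 + 0 = -1910$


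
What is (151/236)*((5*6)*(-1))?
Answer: -2265/118 ≈ -19.195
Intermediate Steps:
(151/236)*((5*6)*(-1)) = (151*(1/236))*(30*(-1)) = (151/236)*(-30) = -2265/118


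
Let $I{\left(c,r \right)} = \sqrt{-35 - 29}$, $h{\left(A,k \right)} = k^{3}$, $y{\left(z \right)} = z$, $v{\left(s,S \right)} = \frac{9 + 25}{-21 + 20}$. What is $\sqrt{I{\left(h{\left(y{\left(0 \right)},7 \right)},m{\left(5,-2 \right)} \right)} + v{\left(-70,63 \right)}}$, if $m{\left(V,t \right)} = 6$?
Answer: $\sqrt{-34 + 8 i} \approx 0.68136 + 5.8706 i$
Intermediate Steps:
$v{\left(s,S \right)} = -34$ ($v{\left(s,S \right)} = \frac{34}{-1} = 34 \left(-1\right) = -34$)
$I{\left(c,r \right)} = 8 i$ ($I{\left(c,r \right)} = \sqrt{-64} = 8 i$)
$\sqrt{I{\left(h{\left(y{\left(0 \right)},7 \right)},m{\left(5,-2 \right)} \right)} + v{\left(-70,63 \right)}} = \sqrt{8 i - 34} = \sqrt{-34 + 8 i}$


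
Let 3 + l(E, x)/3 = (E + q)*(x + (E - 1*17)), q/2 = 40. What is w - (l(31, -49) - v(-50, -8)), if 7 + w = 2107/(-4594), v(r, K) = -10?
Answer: 53504211/4594 ≈ 11647.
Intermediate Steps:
q = 80 (q = 2*40 = 80)
l(E, x) = -9 + 3*(80 + E)*(-17 + E + x) (l(E, x) = -9 + 3*((E + 80)*(x + (E - 1*17))) = -9 + 3*((80 + E)*(x + (E - 17))) = -9 + 3*((80 + E)*(x + (-17 + E))) = -9 + 3*((80 + E)*(-17 + E + x)) = -9 + 3*(80 + E)*(-17 + E + x))
w = -34265/4594 (w = -7 + 2107/(-4594) = -7 + 2107*(-1/4594) = -7 - 2107/4594 = -34265/4594 ≈ -7.4586)
w - (l(31, -49) - v(-50, -8)) = -34265/4594 - ((-4089 + 3*31² + 189*31 + 240*(-49) + 3*31*(-49)) - 1*(-10)) = -34265/4594 - ((-4089 + 3*961 + 5859 - 11760 - 4557) + 10) = -34265/4594 - ((-4089 + 2883 + 5859 - 11760 - 4557) + 10) = -34265/4594 - (-11664 + 10) = -34265/4594 - 1*(-11654) = -34265/4594 + 11654 = 53504211/4594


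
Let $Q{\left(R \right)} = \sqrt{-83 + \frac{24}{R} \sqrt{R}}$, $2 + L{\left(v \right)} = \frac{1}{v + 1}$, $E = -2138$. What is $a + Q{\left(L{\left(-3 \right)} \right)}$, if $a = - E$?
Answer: $2138 + \frac{\sqrt{-2075 - 120 i \sqrt{10}}}{5} \approx 2138.8 - 9.1481 i$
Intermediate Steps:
$a = 2138$ ($a = \left(-1\right) \left(-2138\right) = 2138$)
$L{\left(v \right)} = -2 + \frac{1}{1 + v}$ ($L{\left(v \right)} = -2 + \frac{1}{v + 1} = -2 + \frac{1}{1 + v}$)
$Q{\left(R \right)} = \sqrt{-83 + \frac{24}{\sqrt{R}}}$
$a + Q{\left(L{\left(-3 \right)} \right)} = 2138 + \sqrt{-83 + \frac{24}{\sqrt{-1 - -6} \frac{i \sqrt{2}}{2}}} = 2138 + \sqrt{-83 + \frac{24}{\sqrt{-1 + 6} \frac{i \sqrt{2}}{2}}} = 2138 + \sqrt{-83 + \frac{24}{\frac{1}{2} i \sqrt{10}}} = 2138 + \sqrt{-83 + 24 \left(- \frac{i \sqrt{10}}{5}\right)} = 2138 + \sqrt{-83 - \frac{24 i \sqrt{10}}{5}}$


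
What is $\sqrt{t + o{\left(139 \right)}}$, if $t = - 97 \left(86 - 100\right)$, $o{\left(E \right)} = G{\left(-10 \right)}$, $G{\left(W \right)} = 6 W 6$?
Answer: $\sqrt{998} \approx 31.591$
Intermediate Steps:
$G{\left(W \right)} = 36 W$
$o{\left(E \right)} = -360$ ($o{\left(E \right)} = 36 \left(-10\right) = -360$)
$t = 1358$ ($t = \left(-97\right) \left(-14\right) = 1358$)
$\sqrt{t + o{\left(139 \right)}} = \sqrt{1358 - 360} = \sqrt{998}$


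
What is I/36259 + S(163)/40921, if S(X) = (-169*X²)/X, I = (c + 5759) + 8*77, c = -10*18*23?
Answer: -907368238/1483754539 ≈ -0.61154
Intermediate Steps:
c = -4140 (c = -180*23 = -4140)
I = 2235 (I = (-4140 + 5759) + 8*77 = 1619 + 616 = 2235)
S(X) = -169*X
I/36259 + S(163)/40921 = 2235/36259 - 169*163/40921 = 2235*(1/36259) - 27547*1/40921 = 2235/36259 - 27547/40921 = -907368238/1483754539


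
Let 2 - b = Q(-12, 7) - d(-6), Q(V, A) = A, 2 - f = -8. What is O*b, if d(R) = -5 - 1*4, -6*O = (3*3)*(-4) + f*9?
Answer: 126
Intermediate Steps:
f = 10 (f = 2 - 1*(-8) = 2 + 8 = 10)
O = -9 (O = -((3*3)*(-4) + 10*9)/6 = -(9*(-4) + 90)/6 = -(-36 + 90)/6 = -⅙*54 = -9)
d(R) = -9 (d(R) = -5 - 4 = -9)
b = -14 (b = 2 - (7 - 1*(-9)) = 2 - (7 + 9) = 2 - 1*16 = 2 - 16 = -14)
O*b = -9*(-14) = 126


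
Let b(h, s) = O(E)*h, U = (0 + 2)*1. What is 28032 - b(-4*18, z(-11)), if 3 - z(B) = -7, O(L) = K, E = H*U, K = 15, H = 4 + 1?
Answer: 29112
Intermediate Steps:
H = 5
U = 2 (U = 2*1 = 2)
E = 10 (E = 5*2 = 10)
O(L) = 15
z(B) = 10 (z(B) = 3 - 1*(-7) = 3 + 7 = 10)
b(h, s) = 15*h
28032 - b(-4*18, z(-11)) = 28032 - 15*(-4*18) = 28032 - 15*(-72) = 28032 - 1*(-1080) = 28032 + 1080 = 29112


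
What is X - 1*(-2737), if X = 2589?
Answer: 5326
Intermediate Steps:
X - 1*(-2737) = 2589 - 1*(-2737) = 2589 + 2737 = 5326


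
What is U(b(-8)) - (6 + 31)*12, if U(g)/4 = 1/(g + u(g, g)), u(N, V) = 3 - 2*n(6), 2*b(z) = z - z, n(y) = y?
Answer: -4000/9 ≈ -444.44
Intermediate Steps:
b(z) = 0 (b(z) = (z - z)/2 = (1/2)*0 = 0)
u(N, V) = -9 (u(N, V) = 3 - 2*6 = 3 - 12 = -9)
U(g) = 4/(-9 + g) (U(g) = 4/(g - 9) = 4/(-9 + g))
U(b(-8)) - (6 + 31)*12 = 4/(-9 + 0) - (6 + 31)*12 = 4/(-9) - 37*12 = 4*(-1/9) - 1*444 = -4/9 - 444 = -4000/9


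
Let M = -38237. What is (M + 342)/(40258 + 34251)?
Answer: -37895/74509 ≈ -0.50860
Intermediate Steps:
(M + 342)/(40258 + 34251) = (-38237 + 342)/(40258 + 34251) = -37895/74509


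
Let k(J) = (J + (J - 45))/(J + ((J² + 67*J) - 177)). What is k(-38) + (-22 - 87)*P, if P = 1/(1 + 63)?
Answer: -135809/84288 ≈ -1.6112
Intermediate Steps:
k(J) = (-45 + 2*J)/(-177 + J² + 68*J) (k(J) = (J + (-45 + J))/(J + (-177 + J² + 67*J)) = (-45 + 2*J)/(-177 + J² + 68*J))
P = 1/64 ≈ 0.015625
k(-38) + (-22 - 87)*P = (-45 + 2*(-38))/(-177 + (-38)² + 68*(-38)) + (-22 - 87)*(1/64) = (-45 - 76)/(-177 + 1444 - 2584) - 109*1/64 = -121/(-1317) - 109/64 = -1/1317*(-121) - 109/64 = 121/1317 - 109/64 = -135809/84288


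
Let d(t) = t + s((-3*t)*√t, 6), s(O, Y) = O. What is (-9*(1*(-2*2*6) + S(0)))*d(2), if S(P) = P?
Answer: 432 - 1296*√2 ≈ -1400.8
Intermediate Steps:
d(t) = t - 3*t^(3/2) (d(t) = t + (-3*t)*√t = t - 3*t^(3/2))
(-9*(1*(-2*2*6) + S(0)))*d(2) = (-9*(1*(-2*2*6) + 0))*(2 - 6*√2) = (-9*(1*(-4*6) + 0))*(2 - 6*√2) = (-9*(1*(-24) + 0))*(2 - 6*√2) = (-9*(-24 + 0))*(2 - 6*√2) = (-9*(-24))*(2 - 6*√2) = 216*(2 - 6*√2) = 432 - 1296*√2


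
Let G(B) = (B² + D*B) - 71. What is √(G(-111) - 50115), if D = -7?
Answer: 4*I*√2318 ≈ 192.58*I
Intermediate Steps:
G(B) = -71 + B² - 7*B (G(B) = (B² - 7*B) - 71 = -71 + B² - 7*B)
√(G(-111) - 50115) = √((-71 + (-111)² - 7*(-111)) - 50115) = √((-71 + 12321 + 777) - 50115) = √(13027 - 50115) = √(-37088) = 4*I*√2318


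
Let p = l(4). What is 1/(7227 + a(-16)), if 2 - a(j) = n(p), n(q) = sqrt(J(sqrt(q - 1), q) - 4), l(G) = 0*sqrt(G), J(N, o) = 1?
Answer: 7229/52258444 + I*sqrt(3)/52258444 ≈ 0.00013833 + 3.3144e-8*I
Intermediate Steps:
l(G) = 0
p = 0
n(q) = I*sqrt(3) (n(q) = sqrt(1 - 4) = sqrt(-3) = I*sqrt(3))
a(j) = 2 - I*sqrt(3)
1/(7227 + a(-16)) = 1/(7227 + (2 - I*sqrt(3))) = 1/(7229 - I*sqrt(3))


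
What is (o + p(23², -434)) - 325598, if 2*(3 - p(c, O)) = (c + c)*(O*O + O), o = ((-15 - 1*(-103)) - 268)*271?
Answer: -99785113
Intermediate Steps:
o = -48780 (o = ((-15 + 103) - 268)*271 = (88 - 268)*271 = -180*271 = -48780)
p(c, O) = 3 - c*(O + O²) (p(c, O) = 3 - (c + c)*(O*O + O)/2 = 3 - 2*c*(O² + O)/2 = 3 - 2*c*(O + O²)/2 = 3 - c*(O + O²))
(o + p(23², -434)) - 325598 = (-48780 + (3 - 1*(-434)*23² - 1*23²*(-434)²)) - 325598 = (-48780 + (3 - 1*(-434)*529 - 1*529*188356)) - 325598 = (-48780 + (3 + 229586 - 99640324)) - 325598 = (-48780 - 99410735) - 325598 = -99459515 - 325598 = -99785113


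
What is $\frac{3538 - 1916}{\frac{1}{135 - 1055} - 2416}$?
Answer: $- \frac{1492240}{2222721} \approx -0.67136$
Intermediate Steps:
$\frac{3538 - 1916}{\frac{1}{135 - 1055} - 2416} = \frac{1622}{\frac{1}{135 - 1055} - 2416} = \frac{1622}{\frac{1}{-920} - 2416} = \frac{1622}{- \frac{1}{920} - 2416} = \frac{1622}{- \frac{2222721}{920}} = 1622 \left(- \frac{920}{2222721}\right) = - \frac{1492240}{2222721}$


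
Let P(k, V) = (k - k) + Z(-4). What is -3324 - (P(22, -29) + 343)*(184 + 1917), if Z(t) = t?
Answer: -715563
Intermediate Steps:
P(k, V) = -4 (P(k, V) = (k - k) - 4 = 0 - 4 = -4)
-3324 - (P(22, -29) + 343)*(184 + 1917) = -3324 - (-4 + 343)*(184 + 1917) = -3324 - 339*2101 = -3324 - 1*712239 = -3324 - 712239 = -715563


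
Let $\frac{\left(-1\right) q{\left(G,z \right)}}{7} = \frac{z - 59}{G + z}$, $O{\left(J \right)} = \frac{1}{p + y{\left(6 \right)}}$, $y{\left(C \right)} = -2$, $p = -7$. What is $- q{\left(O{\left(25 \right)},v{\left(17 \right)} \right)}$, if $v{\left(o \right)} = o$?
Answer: $- \frac{1323}{76} \approx -17.408$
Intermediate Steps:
$O{\left(J \right)} = - \frac{1}{9}$ ($O{\left(J \right)} = \frac{1}{-7 - 2} = \frac{1}{-9} = - \frac{1}{9}$)
$q{\left(G,z \right)} = - \frac{7 \left(-59 + z\right)}{G + z}$ ($q{\left(G,z \right)} = - 7 \frac{z - 59}{G + z} = - 7 \frac{-59 + z}{G + z} = - \frac{7 \left(-59 + z\right)}{G + z}$)
$- q{\left(O{\left(25 \right)},v{\left(17 \right)} \right)} = - \frac{7 \left(59 - 17\right)}{- \frac{1}{9} + 17} = - \frac{7 \left(59 - 17\right)}{\frac{152}{9}} = - \frac{7 \cdot 9 \cdot 42}{152} = \left(-1\right) \frac{1323}{76} = - \frac{1323}{76}$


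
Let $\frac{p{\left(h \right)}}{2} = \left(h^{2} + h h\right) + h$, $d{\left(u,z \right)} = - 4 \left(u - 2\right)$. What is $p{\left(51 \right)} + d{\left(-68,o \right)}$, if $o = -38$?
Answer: $10786$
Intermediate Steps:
$d{\left(u,z \right)} = 8 - 4 u$ ($d{\left(u,z \right)} = - 4 \left(-2 + u\right) = 8 - 4 u$)
$p{\left(h \right)} = 2 h + 4 h^{2}$ ($p{\left(h \right)} = 2 \left(\left(h^{2} + h h\right) + h\right) = 2 \left(\left(h^{2} + h^{2}\right) + h\right) = 2 \left(2 h^{2} + h\right) = 2 \left(h + 2 h^{2}\right) = 2 h + 4 h^{2}$)
$p{\left(51 \right)} + d{\left(-68,o \right)} = 2 \cdot 51 \left(1 + 2 \cdot 51\right) + \left(8 - -272\right) = 2 \cdot 51 \left(1 + 102\right) + \left(8 + 272\right) = 2 \cdot 51 \cdot 103 + 280 = 10506 + 280 = 10786$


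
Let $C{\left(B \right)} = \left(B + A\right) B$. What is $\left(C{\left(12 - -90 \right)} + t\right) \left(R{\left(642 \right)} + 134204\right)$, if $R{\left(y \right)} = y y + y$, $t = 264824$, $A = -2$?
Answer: $150440878240$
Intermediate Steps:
$R{\left(y \right)} = y + y^{2}$ ($R{\left(y \right)} = y^{2} + y = y + y^{2}$)
$C{\left(B \right)} = B \left(-2 + B\right)$ ($C{\left(B \right)} = \left(B - 2\right) B = \left(-2 + B\right) B = B \left(-2 + B\right)$)
$\left(C{\left(12 - -90 \right)} + t\right) \left(R{\left(642 \right)} + 134204\right) = \left(\left(12 - -90\right) \left(-2 + \left(12 - -90\right)\right) + 264824\right) \left(642 \left(1 + 642\right) + 134204\right) = \left(\left(12 + 90\right) \left(-2 + \left(12 + 90\right)\right) + 264824\right) \left(642 \cdot 643 + 134204\right) = \left(102 \left(-2 + 102\right) + 264824\right) \left(412806 + 134204\right) = \left(102 \cdot 100 + 264824\right) 547010 = \left(10200 + 264824\right) 547010 = 275024 \cdot 547010 = 150440878240$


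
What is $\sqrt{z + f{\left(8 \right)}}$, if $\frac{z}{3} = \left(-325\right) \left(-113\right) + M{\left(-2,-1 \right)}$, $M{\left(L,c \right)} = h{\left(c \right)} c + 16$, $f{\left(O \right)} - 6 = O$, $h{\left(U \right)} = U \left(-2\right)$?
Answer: $11 \sqrt{911} \approx 332.01$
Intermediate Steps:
$h{\left(U \right)} = - 2 U$
$f{\left(O \right)} = 6 + O$
$M{\left(L,c \right)} = 16 - 2 c^{2}$ ($M{\left(L,c \right)} = - 2 c c + 16 = - 2 c^{2} + 16 = 16 - 2 c^{2}$)
$z = 110217$ ($z = 3 \left(\left(-325\right) \left(-113\right) + \left(16 - 2 \left(-1\right)^{2}\right)\right) = 3 \left(36725 + \left(16 - 2\right)\right) = 3 \left(36725 + 14\right) = 3 \cdot 36739 = 110217$)
$\sqrt{z + f{\left(8 \right)}} = \sqrt{110217 + \left(6 + 8\right)} = \sqrt{110217 + 14} = \sqrt{110231} = 11 \sqrt{911}$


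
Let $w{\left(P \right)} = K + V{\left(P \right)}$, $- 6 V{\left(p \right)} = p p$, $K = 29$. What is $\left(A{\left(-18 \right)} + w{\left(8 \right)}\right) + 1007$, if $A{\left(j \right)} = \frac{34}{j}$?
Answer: $\frac{9211}{9} \approx 1023.4$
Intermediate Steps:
$V{\left(p \right)} = - \frac{p^{2}}{6}$ ($V{\left(p \right)} = - \frac{p p}{6} = - \frac{p^{2}}{6}$)
$w{\left(P \right)} = 29 - \frac{P^{2}}{6}$
$\left(A{\left(-18 \right)} + w{\left(8 \right)}\right) + 1007 = \left(\frac{34}{-18} + \left(29 - \frac{8^{2}}{6}\right)\right) + 1007 = \left(34 \left(- \frac{1}{18}\right) + \left(29 - \frac{32}{3}\right)\right) + 1007 = \left(- \frac{17}{9} + \left(29 - \frac{32}{3}\right)\right) + 1007 = \left(- \frac{17}{9} + \frac{55}{3}\right) + 1007 = \frac{148}{9} + 1007 = \frac{9211}{9}$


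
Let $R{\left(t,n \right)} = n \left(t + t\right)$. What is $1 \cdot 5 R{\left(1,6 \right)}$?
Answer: $60$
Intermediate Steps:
$R{\left(t,n \right)} = 2 n t$ ($R{\left(t,n \right)} = n 2 t = 2 n t$)
$1 \cdot 5 R{\left(1,6 \right)} = 1 \cdot 5 \cdot 2 \cdot 6 \cdot 1 = 5 \cdot 12 = 60$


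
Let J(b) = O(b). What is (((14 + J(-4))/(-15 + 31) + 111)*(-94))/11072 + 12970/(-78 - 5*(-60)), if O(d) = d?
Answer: 282548899/4915968 ≈ 57.476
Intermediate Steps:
J(b) = b
(((14 + J(-4))/(-15 + 31) + 111)*(-94))/11072 + 12970/(-78 - 5*(-60)) = (((14 - 4)/(-15 + 31) + 111)*(-94))/11072 + 12970/(-78 - 5*(-60)) = ((10/16 + 111)*(-94))*(1/11072) + 12970/(-78 + 300) = ((10*(1/16) + 111)*(-94))*(1/11072) + 12970/222 = ((5/8 + 111)*(-94))*(1/11072) + 12970*(1/222) = ((893/8)*(-94))*(1/11072) + 6485/111 = -41971/4*1/11072 + 6485/111 = -41971/44288 + 6485/111 = 282548899/4915968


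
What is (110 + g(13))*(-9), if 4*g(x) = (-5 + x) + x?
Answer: -4149/4 ≈ -1037.3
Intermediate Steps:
g(x) = -5/4 + x/2 (g(x) = ((-5 + x) + x)/4 = (-5 + 2*x)/4 = -5/4 + x/2)
(110 + g(13))*(-9) = (110 + (-5/4 + (1/2)*13))*(-9) = (110 + (-5/4 + 13/2))*(-9) = (110 + 21/4)*(-9) = (461/4)*(-9) = -4149/4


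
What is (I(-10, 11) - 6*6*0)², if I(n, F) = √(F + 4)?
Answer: 15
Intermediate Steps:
I(n, F) = √(4 + F)
(I(-10, 11) - 6*6*0)² = (√(4 + 11) - 6*6*0)² = (√15 - 36*0)² = (√15 + 0)² = (√15)² = 15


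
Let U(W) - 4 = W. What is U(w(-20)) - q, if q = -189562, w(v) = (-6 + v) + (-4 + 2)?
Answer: 189538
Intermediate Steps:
w(v) = -8 + v (w(v) = (-6 + v) - 2 = -8 + v)
U(W) = 4 + W
U(w(-20)) - q = (4 + (-8 - 20)) - 1*(-189562) = (4 - 28) + 189562 = -24 + 189562 = 189538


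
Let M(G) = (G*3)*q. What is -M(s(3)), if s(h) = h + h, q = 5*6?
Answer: -540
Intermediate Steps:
q = 30
s(h) = 2*h
M(G) = 90*G (M(G) = (G*3)*30 = (3*G)*30 = 90*G)
-M(s(3)) = -90*2*3 = -90*6 = -1*540 = -540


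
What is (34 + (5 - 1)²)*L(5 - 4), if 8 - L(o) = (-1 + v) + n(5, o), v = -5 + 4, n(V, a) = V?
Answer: 250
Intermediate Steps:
v = -1
L(o) = 5 (L(o) = 8 - ((-1 - 1) + 5) = 8 - (-2 + 5) = 8 - 1*3 = 8 - 3 = 5)
(34 + (5 - 1)²)*L(5 - 4) = (34 + (5 - 1)²)*5 = (34 + 4²)*5 = (34 + 16)*5 = 50*5 = 250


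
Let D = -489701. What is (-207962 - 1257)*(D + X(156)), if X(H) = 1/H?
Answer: 15982941339745/156 ≈ 1.0245e+11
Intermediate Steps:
(-207962 - 1257)*(D + X(156)) = (-207962 - 1257)*(-489701 + 1/156) = -209219*(-489701 + 1/156) = -209219*(-76393355/156) = 15982941339745/156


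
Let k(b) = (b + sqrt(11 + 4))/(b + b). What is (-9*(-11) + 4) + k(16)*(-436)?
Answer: -115 - 109*sqrt(15)/8 ≈ -167.77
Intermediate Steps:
k(b) = (b + sqrt(15))/(2*b) (k(b) = (b + sqrt(15))/((2*b)) = (b + sqrt(15))*(1/(2*b)) = (b + sqrt(15))/(2*b))
(-9*(-11) + 4) + k(16)*(-436) = (-9*(-11) + 4) + ((1/2)*(16 + sqrt(15))/16)*(-436) = (99 + 4) + ((1/2)*(1/16)*(16 + sqrt(15)))*(-436) = 103 + (1/2 + sqrt(15)/32)*(-436) = 103 + (-218 - 109*sqrt(15)/8) = -115 - 109*sqrt(15)/8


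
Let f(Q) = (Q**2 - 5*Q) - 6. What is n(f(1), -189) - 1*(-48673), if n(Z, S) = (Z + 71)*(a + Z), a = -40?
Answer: 45623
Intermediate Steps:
f(Q) = -6 + Q**2 - 5*Q
n(Z, S) = (-40 + Z)*(71 + Z) (n(Z, S) = (Z + 71)*(-40 + Z) = (71 + Z)*(-40 + Z) = (-40 + Z)*(71 + Z))
n(f(1), -189) - 1*(-48673) = (-2840 + (-6 + 1**2 - 5*1)**2 + 31*(-6 + 1**2 - 5*1)) - 1*(-48673) = (-2840 + (-6 + 1 - 5)**2 + 31*(-6 + 1 - 5)) + 48673 = (-2840 + (-10)**2 + 31*(-10)) + 48673 = (-2840 + 100 - 310) + 48673 = -3050 + 48673 = 45623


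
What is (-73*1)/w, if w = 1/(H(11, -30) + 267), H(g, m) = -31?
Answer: -17228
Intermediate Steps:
w = 1/236 (w = 1/(-31 + 267) = 1/236 ≈ 0.0042373)
(-73*1)/w = (-73*1)/(1/236) = -73*236 = -17228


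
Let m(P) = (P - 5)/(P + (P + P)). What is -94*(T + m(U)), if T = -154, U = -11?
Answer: 476204/33 ≈ 14430.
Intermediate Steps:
m(P) = (-5 + P)/(3*P) (m(P) = (-5 + P)/(P + 2*P) = (-5 + P)/((3*P)) = (-5 + P)*(1/(3*P)) = (-5 + P)/(3*P))
-94*(T + m(U)) = -94*(-154 + (1/3)*(-5 - 11)/(-11)) = -94*(-154 + (1/3)*(-1/11)*(-16)) = -94*(-154 + 16/33) = -94*(-5066/33) = 476204/33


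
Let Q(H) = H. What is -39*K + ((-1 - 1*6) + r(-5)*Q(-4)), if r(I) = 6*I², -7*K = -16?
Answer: -4873/7 ≈ -696.14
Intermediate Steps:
K = 16/7 (K = -⅐*(-16) = 16/7 ≈ 2.2857)
-39*K + ((-1 - 1*6) + r(-5)*Q(-4)) = -39*16/7 + ((-1 - 1*6) + (6*(-5)²)*(-4)) = -624/7 + ((-1 - 6) + (6*25)*(-4)) = -624/7 + (-7 + 150*(-4)) = -624/7 + (-7 - 600) = -624/7 - 607 = -4873/7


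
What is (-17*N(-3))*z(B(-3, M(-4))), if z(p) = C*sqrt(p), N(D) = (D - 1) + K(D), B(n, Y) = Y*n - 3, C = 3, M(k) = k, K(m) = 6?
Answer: -306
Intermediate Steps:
B(n, Y) = -3 + Y*n
N(D) = 5 + D (N(D) = (D - 1) + 6 = (-1 + D) + 6 = 5 + D)
z(p) = 3*sqrt(p)
(-17*N(-3))*z(B(-3, M(-4))) = (-17*(5 - 3))*(3*sqrt(-3 - 4*(-3))) = (-17*2)*(3*sqrt(-3 + 12)) = -102*sqrt(9) = -102*3 = -34*9 = -306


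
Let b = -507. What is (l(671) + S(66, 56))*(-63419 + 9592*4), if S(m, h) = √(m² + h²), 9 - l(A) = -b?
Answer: 12475398 - 50102*√1873 ≈ 1.0307e+7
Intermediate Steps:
l(A) = -498 (l(A) = 9 - (-1)*(-507) = 9 - 1*507 = 9 - 507 = -498)
S(m, h) = √(h² + m²)
(l(671) + S(66, 56))*(-63419 + 9592*4) = (-498 + √(56² + 66²))*(-63419 + 9592*4) = (-498 + √(3136 + 4356))*(-63419 + 38368) = (-498 + √7492)*(-25051) = (-498 + 2*√1873)*(-25051) = 12475398 - 50102*√1873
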